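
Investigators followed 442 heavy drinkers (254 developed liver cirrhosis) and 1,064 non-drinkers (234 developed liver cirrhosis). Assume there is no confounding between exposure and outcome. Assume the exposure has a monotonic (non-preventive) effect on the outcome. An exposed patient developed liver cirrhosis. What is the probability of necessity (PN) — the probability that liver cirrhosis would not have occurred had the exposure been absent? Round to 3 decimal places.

p₁ = P(outcome | exposed) = 254/442 = 0.57466
p₀ = P(outcome | unexposed) = 234/1064 = 0.21992
Under exogeneity and monotonicity, PN = (p₁ − p₀) / p₁.
PN = (0.57466 − 0.21992) / 0.57466 = 0.35474 / 0.57466 ≈ 0.6173

PN ≈ 0.617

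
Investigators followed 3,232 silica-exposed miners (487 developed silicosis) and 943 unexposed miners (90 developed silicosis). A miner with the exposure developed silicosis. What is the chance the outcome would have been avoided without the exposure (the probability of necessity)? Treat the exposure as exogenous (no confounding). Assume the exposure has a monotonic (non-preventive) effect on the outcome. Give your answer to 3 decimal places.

PN ≈ 0.367

p₁ = P(outcome | exposed) = 487/3232 = 0.15068
p₀ = P(outcome | unexposed) = 90/943 = 0.09544
Under exogeneity and monotonicity, PN = (p₁ − p₀) / p₁.
PN = (0.15068 − 0.09544) / 0.15068 = 0.055241 / 0.15068 ≈ 0.3666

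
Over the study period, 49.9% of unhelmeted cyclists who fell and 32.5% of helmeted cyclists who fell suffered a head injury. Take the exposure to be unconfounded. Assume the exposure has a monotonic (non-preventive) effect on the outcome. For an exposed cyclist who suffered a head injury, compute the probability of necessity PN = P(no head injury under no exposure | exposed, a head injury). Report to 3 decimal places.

p₁ = 0.499, p₀ = 0.325.
Under exogeneity and monotonicity, PN = (p₁ − p₀) / p₁.
PN = (0.499 − 0.325) / 0.499 = 0.174 / 0.499 ≈ 0.3487

PN ≈ 0.349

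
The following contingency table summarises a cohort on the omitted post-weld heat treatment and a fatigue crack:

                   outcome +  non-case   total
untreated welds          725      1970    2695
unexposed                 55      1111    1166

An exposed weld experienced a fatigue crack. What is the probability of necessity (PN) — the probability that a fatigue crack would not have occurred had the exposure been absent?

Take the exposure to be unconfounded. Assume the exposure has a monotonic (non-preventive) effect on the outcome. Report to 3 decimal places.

PN ≈ 0.825

p₁ = P(outcome | exposed) = 725/2695 = 0.26902
p₀ = P(outcome | unexposed) = 55/1166 = 0.04717
Under exogeneity and monotonicity, PN = (p₁ − p₀) / p₁.
PN = (0.26902 − 0.04717) / 0.26902 = 0.22185 / 0.26902 ≈ 0.8247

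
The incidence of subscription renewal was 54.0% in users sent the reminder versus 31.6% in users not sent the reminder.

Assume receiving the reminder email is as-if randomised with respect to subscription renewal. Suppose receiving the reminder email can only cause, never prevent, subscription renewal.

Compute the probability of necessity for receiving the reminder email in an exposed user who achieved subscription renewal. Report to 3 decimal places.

p₁ = 0.54, p₀ = 0.316.
Under exogeneity and monotonicity, PN = (p₁ − p₀) / p₁.
PN = (0.54 − 0.316) / 0.54 = 0.224 / 0.54 ≈ 0.4148

PN ≈ 0.415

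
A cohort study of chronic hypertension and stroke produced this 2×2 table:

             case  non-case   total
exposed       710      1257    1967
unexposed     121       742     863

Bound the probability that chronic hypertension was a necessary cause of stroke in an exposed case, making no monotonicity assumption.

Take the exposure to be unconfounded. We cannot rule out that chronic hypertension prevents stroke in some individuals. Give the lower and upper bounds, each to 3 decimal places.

0.612 ≤ PN ≤ 1.000

p₁ = P(outcome | exposed) = 710/1967 = 0.36096
p₀ = P(outcome | unexposed) = 121/863 = 0.14021
Under exogeneity alone the bounds on PN are max{0,(p₁−p₀)/p₁} ≤ PN ≤ min{1,(1−p₀)/p₁}.
  lower = (p₁ − p₀)/p₁ = 0.22075 / 0.36096 ≈ 0.6116
  upper = min{1, (1 − p₀)/p₁} = 0.85979 / 0.36096 ≈ 2.3820 → capped at 1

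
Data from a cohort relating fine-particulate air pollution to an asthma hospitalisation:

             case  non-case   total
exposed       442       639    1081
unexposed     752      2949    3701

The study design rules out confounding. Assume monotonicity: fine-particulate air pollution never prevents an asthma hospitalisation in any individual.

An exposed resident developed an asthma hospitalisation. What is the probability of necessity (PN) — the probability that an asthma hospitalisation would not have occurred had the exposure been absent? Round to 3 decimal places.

PN ≈ 0.503

p₁ = P(outcome | exposed) = 442/1081 = 0.40888
p₀ = P(outcome | unexposed) = 752/3701 = 0.20319
Under exogeneity and monotonicity, PN = (p₁ − p₀)/p₁.
PN = (0.40888 − 0.20319) / 0.40888 ≈ 0.5031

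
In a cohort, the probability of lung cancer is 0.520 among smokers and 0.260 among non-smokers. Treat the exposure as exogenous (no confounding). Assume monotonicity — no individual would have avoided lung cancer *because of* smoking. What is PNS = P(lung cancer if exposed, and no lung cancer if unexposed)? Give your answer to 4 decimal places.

Let p₁ = 0.52, p₀ = 0.26.
Under exogeneity and monotonicity, PNS = p₁ − p₀.
PNS = 0.52 − 0.26 = 0.26

PNS ≈ 0.2600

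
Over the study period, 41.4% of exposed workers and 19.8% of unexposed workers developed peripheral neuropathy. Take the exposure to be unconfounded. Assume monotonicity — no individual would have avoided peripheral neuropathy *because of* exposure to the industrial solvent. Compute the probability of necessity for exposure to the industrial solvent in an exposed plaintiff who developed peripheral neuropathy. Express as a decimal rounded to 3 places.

p₁ = 0.414, p₀ = 0.198.
Under exogeneity and monotonicity, PN = (p₁ − p₀) / p₁.
PN = (0.414 − 0.198) / 0.414 = 0.216 / 0.414 ≈ 0.5217

PN ≈ 0.522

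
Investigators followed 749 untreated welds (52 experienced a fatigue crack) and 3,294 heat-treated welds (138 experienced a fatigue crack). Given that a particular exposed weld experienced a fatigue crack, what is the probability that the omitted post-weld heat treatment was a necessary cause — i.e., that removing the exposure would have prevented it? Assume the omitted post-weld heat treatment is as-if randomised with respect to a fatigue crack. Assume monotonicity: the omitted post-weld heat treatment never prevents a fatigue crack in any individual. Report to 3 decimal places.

PN ≈ 0.397

p₁ = P(outcome | exposed) = 52/749 = 0.069426
p₀ = P(outcome | unexposed) = 138/3294 = 0.041894
Under exogeneity and monotonicity, PN = (p₁ − p₀) / p₁.
PN = (0.069426 − 0.041894) / 0.069426 = 0.027532 / 0.069426 ≈ 0.3966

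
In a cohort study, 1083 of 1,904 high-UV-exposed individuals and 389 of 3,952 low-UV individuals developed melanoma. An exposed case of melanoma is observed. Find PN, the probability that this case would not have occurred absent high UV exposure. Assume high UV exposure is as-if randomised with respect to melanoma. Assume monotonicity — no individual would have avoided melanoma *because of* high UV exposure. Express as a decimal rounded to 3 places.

p₁ = P(outcome | exposed) = 1083/1904 = 0.5688
p₀ = P(outcome | unexposed) = 389/3952 = 0.098431
Under exogeneity and monotonicity, PN = (p₁ − p₀) / p₁.
PN = (0.5688 − 0.098431) / 0.5688 = 0.47037 / 0.5688 ≈ 0.8270

PN ≈ 0.827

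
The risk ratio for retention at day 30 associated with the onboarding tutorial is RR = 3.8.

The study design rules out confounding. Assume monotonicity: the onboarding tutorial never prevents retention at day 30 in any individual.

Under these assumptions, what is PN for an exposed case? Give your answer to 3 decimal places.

PN ≈ 0.737

Under exogeneity and monotonicity, PN = (RR − 1) / RR = 1 − 1/RR.
PN = (3.8 − 1) / 3.8 = 2.8 / 3.8 ≈ 0.7368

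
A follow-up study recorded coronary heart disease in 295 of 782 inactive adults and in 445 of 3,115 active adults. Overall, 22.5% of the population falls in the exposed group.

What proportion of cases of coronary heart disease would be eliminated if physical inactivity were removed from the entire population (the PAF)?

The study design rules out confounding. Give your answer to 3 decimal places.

PAF ≈ 0.270

p₁ = P(outcome | exposed) = 295/782 = 0.37724
p₀ = P(outcome | unexposed) = 445/3115 = 0.14286
Overall risk P(Y=1) = π·p₁ + (1−π)·p₀ = 0.225×0.37724 + 0.775×0.14286 = 0.19559.
Under exogeneity, PAF = [P(Y=1) − p₀] / P(Y=1).
PAF = (0.19559 − 0.14286) / 0.19559 ≈ 0.2696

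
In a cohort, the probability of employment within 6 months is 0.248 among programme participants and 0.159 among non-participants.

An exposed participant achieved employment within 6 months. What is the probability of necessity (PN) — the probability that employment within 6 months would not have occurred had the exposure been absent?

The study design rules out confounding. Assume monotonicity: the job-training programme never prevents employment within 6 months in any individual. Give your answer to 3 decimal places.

Let p₁ = 0.248, p₀ = 0.159.
Under exogeneity and monotonicity, PN = (p₁ − p₀) / p₁.
PN = (0.248 − 0.159) / 0.248 = 0.089 / 0.248 ≈ 0.3589

PN ≈ 0.359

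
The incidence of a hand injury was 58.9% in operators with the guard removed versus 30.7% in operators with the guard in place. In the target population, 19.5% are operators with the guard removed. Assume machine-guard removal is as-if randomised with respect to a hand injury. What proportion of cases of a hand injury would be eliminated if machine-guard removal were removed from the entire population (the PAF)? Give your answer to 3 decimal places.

PAF ≈ 0.152

p₁ = 0.589, p₀ = 0.307.
Overall risk P(Y=1) = π·p₁ + (1−π)·p₀ = 0.195×0.589 + 0.805×0.307 = 0.36199.
Under exogeneity, PAF = [P(Y=1) − p₀] / P(Y=1).
PAF = (0.36199 − 0.307) / 0.36199 ≈ 0.1519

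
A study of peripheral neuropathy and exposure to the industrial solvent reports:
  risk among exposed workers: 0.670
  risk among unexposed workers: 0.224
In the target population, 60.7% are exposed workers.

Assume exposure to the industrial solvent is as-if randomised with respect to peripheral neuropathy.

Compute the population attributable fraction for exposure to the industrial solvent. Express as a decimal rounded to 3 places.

Let p₁ = 0.67, p₀ = 0.224.
Overall risk P(Y=1) = π·p₁ + (1−π)·p₀ = 0.607×0.67 + 0.393×0.224 = 0.49472.
Under exogeneity, PAF = [P(Y=1) − p₀] / P(Y=1).
PAF = (0.49472 − 0.224) / 0.49472 ≈ 0.5472

PAF ≈ 0.547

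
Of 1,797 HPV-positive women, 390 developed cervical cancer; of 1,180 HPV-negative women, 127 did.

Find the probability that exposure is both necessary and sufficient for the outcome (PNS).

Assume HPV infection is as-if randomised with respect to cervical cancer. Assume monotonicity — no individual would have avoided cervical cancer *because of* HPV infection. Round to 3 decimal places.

PNS ≈ 0.109

p₁ = P(outcome | exposed) = 390/1797 = 0.21703
p₀ = P(outcome | unexposed) = 127/1180 = 0.10763
Under exogeneity and monotonicity, PNS = p₁ − p₀.
PNS = 0.21703 − 0.10763 = 0.1094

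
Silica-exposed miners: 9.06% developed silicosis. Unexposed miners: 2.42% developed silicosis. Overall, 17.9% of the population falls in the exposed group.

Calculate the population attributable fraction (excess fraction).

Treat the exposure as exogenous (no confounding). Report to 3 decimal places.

p₁ = 0.0906, p₀ = 0.0242.
Overall risk P(Y=1) = π·p₁ + (1−π)·p₀ = 0.179×0.0906 + 0.821×0.0242 = 0.036086.
Under exogeneity, PAF = [P(Y=1) − p₀] / P(Y=1).
PAF = (0.036086 − 0.0242) / 0.036086 ≈ 0.3294

PAF ≈ 0.329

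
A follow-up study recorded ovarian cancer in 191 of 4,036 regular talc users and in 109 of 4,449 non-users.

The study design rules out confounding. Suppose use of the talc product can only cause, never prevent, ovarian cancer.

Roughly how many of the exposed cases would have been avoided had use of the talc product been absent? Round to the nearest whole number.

about 92 cases

p₁ = P(outcome | exposed) = 191/4036 = 0.047324
p₀ = P(outcome | unexposed) = 109/4449 = 0.0245
PN = (p₁ − p₀)/p₁ = (0.047324 − 0.0245) / 0.047324 ≈ 0.48230.
Attributable cases ≈ PN × (exposed cases) = 0.48230 × 191 ≈ 92.12.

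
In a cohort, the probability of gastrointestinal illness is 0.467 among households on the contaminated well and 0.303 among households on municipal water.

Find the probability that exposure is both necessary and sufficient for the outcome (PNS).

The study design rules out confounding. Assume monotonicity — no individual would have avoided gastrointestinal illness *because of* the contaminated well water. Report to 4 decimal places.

PNS ≈ 0.1640

Let p₁ = 0.467, p₀ = 0.303.
Under exogeneity and monotonicity, PNS = p₁ − p₀.
PNS = 0.467 − 0.303 = 0.164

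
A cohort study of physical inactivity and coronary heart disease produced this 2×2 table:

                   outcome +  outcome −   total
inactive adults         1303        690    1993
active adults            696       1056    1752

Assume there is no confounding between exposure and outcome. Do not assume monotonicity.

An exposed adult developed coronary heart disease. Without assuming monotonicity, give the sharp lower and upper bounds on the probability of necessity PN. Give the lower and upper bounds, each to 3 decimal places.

0.392 ≤ PN ≤ 0.922

p₁ = P(outcome | exposed) = 1303/1993 = 0.65379
p₀ = P(outcome | unexposed) = 696/1752 = 0.39726
Under exogeneity alone the bounds on PN are max{0,(p₁−p₀)/p₁} ≤ PN ≤ min{1,(1−p₀)/p₁}.
  lower = (p₁ − p₀)/p₁ = 0.25653 / 0.65379 ≈ 0.3924
  upper = min{1, (1 − p₀)/p₁} = 0.60274 / 0.65379 ≈ 0.9219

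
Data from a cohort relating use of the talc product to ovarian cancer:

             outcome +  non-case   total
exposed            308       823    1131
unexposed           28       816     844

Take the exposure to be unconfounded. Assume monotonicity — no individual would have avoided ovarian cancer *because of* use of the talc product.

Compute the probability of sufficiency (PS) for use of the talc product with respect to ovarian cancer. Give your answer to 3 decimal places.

PS ≈ 0.247

p₁ = P(outcome | exposed) = 308/1131 = 0.27233
p₀ = P(outcome | unexposed) = 28/844 = 0.033175
Under exogeneity and monotonicity, PS = (p₁ − p₀)/(1 − p₀).
PS = (0.27233 − 0.033175) / 0.96682 ≈ 0.2474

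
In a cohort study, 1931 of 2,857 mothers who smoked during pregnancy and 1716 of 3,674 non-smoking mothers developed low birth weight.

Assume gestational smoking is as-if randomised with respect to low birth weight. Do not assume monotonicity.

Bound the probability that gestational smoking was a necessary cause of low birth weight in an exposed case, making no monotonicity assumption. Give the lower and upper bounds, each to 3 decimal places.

p₁ = P(outcome | exposed) = 1931/2857 = 0.67588
p₀ = P(outcome | unexposed) = 1716/3674 = 0.46707
Under exogeneity alone the bounds on PN are max{0,(p₁−p₀)/p₁} ≤ PN ≤ min{1,(1−p₀)/p₁}.
  lower = (p₁ − p₀)/p₁ = 0.20882 / 0.67588 ≈ 0.3090
  upper = min{1, (1 − p₀)/p₁} = 0.53293 / 0.67588 ≈ 0.7885

0.309 ≤ PN ≤ 0.788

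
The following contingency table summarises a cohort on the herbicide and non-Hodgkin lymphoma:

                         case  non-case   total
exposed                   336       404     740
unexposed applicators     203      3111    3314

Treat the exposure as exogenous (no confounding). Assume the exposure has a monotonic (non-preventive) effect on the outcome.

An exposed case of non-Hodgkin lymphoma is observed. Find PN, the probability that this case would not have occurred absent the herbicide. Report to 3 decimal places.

PN ≈ 0.865

p₁ = P(outcome | exposed) = 336/740 = 0.45405
p₀ = P(outcome | unexposed) = 203/3314 = 0.061255
Under exogeneity and monotonicity, PN = (p₁ − p₀) / p₁.
PN = (0.45405 − 0.061255) / 0.45405 = 0.3928 / 0.45405 ≈ 0.8651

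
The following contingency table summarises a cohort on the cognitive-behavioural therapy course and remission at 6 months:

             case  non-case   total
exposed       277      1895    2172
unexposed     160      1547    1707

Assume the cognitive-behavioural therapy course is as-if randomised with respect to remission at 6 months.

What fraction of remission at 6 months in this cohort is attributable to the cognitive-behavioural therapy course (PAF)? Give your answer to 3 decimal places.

PAF ≈ 0.168

p₁ = P(outcome | exposed) = 277/2172 = 0.12753
p₀ = P(outcome | unexposed) = 160/1707 = 0.093732
Exposure prevalence π = 2172/3879 = 0.55994; overall risk P(Y=1) = 0.11266.
Under exogeneity, PAF = [P(Y=1) − p₀]/P(Y=1).
PAF = (0.11266 − 0.093732) / 0.11266 ≈ 0.1680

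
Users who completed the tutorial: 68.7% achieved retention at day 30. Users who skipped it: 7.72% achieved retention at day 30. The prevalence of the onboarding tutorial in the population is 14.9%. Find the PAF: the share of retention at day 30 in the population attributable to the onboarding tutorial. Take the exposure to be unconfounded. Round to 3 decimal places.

PAF ≈ 0.541

p₁ = 0.687, p₀ = 0.0772.
Overall risk P(Y=1) = π·p₁ + (1−π)·p₀ = 0.149×0.687 + 0.851×0.0772 = 0.16806.
Under exogeneity, PAF = [P(Y=1) − p₀] / P(Y=1).
PAF = (0.16806 − 0.0772) / 0.16806 ≈ 0.5406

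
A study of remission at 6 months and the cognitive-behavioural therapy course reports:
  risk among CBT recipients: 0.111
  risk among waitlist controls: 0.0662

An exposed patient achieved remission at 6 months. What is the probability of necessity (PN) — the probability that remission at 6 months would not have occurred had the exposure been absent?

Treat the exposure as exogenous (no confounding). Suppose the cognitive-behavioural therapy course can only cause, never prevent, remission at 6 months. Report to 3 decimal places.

Let p₁ = 0.111, p₀ = 0.0662.
Under exogeneity and monotonicity, PN = (p₁ − p₀) / p₁.
PN = (0.111 − 0.0662) / 0.111 = 0.0448 / 0.111 ≈ 0.4036

PN ≈ 0.404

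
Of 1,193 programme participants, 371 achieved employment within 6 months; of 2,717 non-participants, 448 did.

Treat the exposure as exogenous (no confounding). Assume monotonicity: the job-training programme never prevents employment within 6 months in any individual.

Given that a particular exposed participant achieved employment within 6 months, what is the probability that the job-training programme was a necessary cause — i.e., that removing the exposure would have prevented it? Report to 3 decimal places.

PN ≈ 0.470

p₁ = P(outcome | exposed) = 371/1193 = 0.31098
p₀ = P(outcome | unexposed) = 448/2717 = 0.16489
Under exogeneity and monotonicity, PN = (p₁ − p₀) / p₁.
PN = (0.31098 − 0.16489) / 0.31098 = 0.14609 / 0.31098 ≈ 0.4698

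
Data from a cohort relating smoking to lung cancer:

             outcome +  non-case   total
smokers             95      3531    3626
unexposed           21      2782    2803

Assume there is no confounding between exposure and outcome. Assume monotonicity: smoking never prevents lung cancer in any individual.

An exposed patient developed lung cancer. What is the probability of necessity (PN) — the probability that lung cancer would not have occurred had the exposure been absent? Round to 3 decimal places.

p₁ = P(outcome | exposed) = 95/3626 = 0.0262
p₀ = P(outcome | unexposed) = 21/2803 = 0.007492
Under exogeneity and monotonicity, PN = (p₁ − p₀)/p₁.
PN = (0.0262 − 0.007492) / 0.0262 ≈ 0.7140

PN ≈ 0.714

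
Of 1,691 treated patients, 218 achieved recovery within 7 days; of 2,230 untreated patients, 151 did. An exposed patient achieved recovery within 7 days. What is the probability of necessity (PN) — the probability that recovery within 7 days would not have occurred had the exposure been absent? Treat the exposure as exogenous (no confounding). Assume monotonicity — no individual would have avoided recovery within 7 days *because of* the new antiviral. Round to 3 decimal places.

PN ≈ 0.475

p₁ = P(outcome | exposed) = 218/1691 = 0.12892
p₀ = P(outcome | unexposed) = 151/2230 = 0.067713
Under exogeneity and monotonicity, PN = (p₁ − p₀) / p₁.
PN = (0.12892 − 0.067713) / 0.12892 = 0.061205 / 0.12892 ≈ 0.4748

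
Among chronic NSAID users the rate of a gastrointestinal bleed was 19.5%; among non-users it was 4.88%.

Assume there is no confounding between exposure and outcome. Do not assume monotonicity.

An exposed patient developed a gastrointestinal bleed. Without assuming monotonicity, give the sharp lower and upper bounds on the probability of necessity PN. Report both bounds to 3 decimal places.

0.750 ≤ PN ≤ 1.000

p₁ = 0.195, p₀ = 0.0488.
Under exogeneity alone the bounds on PN are max{0,(p₁−p₀)/p₁} ≤ PN ≤ min{1,(1−p₀)/p₁}.
  lower = (p₁ − p₀)/p₁ = 0.1462 / 0.195 ≈ 0.7497
  upper = min{1, (1 − p₀)/p₁} = 0.9512 / 0.195 ≈ 4.8779 → capped at 1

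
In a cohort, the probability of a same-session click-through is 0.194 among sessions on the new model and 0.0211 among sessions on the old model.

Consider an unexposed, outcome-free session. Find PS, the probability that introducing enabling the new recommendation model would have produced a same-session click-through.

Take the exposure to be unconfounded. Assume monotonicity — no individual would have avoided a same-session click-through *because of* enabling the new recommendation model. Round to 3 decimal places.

PS ≈ 0.177

Let p₁ = 0.194, p₀ = 0.0211.
Under exogeneity and monotonicity, PS = (p₁ − p₀) / (1 − p₀).
PS = (0.194 − 0.0211) / (1 − 0.0211) = 0.1729 / 0.9789 ≈ 0.1766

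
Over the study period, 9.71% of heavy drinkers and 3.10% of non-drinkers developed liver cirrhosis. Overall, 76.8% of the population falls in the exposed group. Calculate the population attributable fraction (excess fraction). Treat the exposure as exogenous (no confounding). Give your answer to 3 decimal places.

PAF ≈ 0.621

p₁ = 0.0971, p₀ = 0.031.
Overall risk P(Y=1) = π·p₁ + (1−π)·p₀ = 0.768×0.0971 + 0.232×0.031 = 0.081765.
Under exogeneity, PAF = [P(Y=1) − p₀] / P(Y=1).
PAF = (0.081765 − 0.031) / 0.081765 ≈ 0.6209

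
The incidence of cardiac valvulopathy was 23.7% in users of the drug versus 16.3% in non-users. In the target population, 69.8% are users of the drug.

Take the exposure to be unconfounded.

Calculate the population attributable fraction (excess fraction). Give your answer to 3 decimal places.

p₁ = 0.237, p₀ = 0.163.
Overall risk P(Y=1) = π·p₁ + (1−π)·p₀ = 0.698×0.237 + 0.302×0.163 = 0.21465.
Under exogeneity, PAF = [P(Y=1) − p₀] / P(Y=1).
PAF = (0.21465 − 0.163) / 0.21465 ≈ 0.2406

PAF ≈ 0.241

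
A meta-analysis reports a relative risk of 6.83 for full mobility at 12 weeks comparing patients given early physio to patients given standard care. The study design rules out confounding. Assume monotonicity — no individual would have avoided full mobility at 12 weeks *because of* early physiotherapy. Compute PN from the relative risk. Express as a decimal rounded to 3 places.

PN ≈ 0.854

Under exogeneity and monotonicity, PN = (RR − 1) / RR = 1 − 1/RR.
PN = (6.83 − 1) / 6.83 = 5.83 / 6.83 ≈ 0.8536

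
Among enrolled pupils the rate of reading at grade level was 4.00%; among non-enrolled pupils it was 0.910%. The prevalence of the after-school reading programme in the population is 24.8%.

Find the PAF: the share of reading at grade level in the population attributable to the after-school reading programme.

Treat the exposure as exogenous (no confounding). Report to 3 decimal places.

PAF ≈ 0.457

p₁ = 0.04, p₀ = 0.0091.
Overall risk P(Y=1) = π·p₁ + (1−π)·p₀ = 0.248×0.04 + 0.752×0.0091 = 0.016763.
Under exogeneity, PAF = [P(Y=1) − p₀] / P(Y=1).
PAF = (0.016763 − 0.0091) / 0.016763 ≈ 0.4571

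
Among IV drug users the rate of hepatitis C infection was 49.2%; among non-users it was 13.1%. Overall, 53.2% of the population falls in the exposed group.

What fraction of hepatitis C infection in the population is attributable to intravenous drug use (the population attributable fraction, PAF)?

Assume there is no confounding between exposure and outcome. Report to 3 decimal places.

p₁ = 0.492, p₀ = 0.131.
Overall risk P(Y=1) = π·p₁ + (1−π)·p₀ = 0.532×0.492 + 0.468×0.131 = 0.32305.
Under exogeneity, PAF = [P(Y=1) − p₀] / P(Y=1).
PAF = (0.32305 − 0.131) / 0.32305 ≈ 0.5945

PAF ≈ 0.594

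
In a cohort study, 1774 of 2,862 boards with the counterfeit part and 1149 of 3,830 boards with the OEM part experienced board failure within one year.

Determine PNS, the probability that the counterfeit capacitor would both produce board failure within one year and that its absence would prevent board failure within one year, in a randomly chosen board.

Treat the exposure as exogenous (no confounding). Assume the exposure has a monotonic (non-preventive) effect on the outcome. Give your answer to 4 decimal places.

p₁ = P(outcome | exposed) = 1774/2862 = 0.61985
p₀ = P(outcome | unexposed) = 1149/3830 = 0.3
Under exogeneity and monotonicity, PNS = p₁ − p₀.
PNS = 0.61985 − 0.3 = 0.31985

PNS ≈ 0.3198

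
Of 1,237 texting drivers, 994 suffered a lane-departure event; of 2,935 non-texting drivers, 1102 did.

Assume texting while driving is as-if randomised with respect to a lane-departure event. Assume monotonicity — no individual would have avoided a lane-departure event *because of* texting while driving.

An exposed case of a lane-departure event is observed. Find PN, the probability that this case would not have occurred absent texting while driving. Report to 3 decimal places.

PN ≈ 0.533

p₁ = P(outcome | exposed) = 994/1237 = 0.80356
p₀ = P(outcome | unexposed) = 1102/2935 = 0.37547
Under exogeneity and monotonicity, PN = (p₁ − p₀) / p₁.
PN = (0.80356 − 0.37547) / 0.80356 = 0.42809 / 0.80356 ≈ 0.5327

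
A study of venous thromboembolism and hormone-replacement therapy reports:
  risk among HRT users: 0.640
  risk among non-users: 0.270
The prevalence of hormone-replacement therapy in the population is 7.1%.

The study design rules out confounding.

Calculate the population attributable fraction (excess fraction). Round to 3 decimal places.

Let p₁ = 0.64, p₀ = 0.27.
Overall risk P(Y=1) = π·p₁ + (1−π)·p₀ = 0.071×0.64 + 0.929×0.27 = 0.29627.
Under exogeneity, PAF = [P(Y=1) − p₀] / P(Y=1).
PAF = (0.29627 − 0.27) / 0.29627 ≈ 0.0887

PAF ≈ 0.089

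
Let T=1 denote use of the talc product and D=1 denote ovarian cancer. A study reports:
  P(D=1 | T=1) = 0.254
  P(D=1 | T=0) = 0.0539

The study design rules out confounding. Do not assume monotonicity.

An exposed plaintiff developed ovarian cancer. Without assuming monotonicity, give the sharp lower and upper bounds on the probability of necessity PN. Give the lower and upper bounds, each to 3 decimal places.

Let p₁ = 0.254, p₀ = 0.0539.
Under exogeneity alone the bounds on PN are max{0,(p₁−p₀)/p₁} ≤ PN ≤ min{1,(1−p₀)/p₁}.
  lower = (p₁ − p₀)/p₁ = 0.2001 / 0.254 ≈ 0.7878
  upper = min{1, (1 − p₀)/p₁} = 0.9461 / 0.254 ≈ 3.7248 → capped at 1

0.788 ≤ PN ≤ 1.000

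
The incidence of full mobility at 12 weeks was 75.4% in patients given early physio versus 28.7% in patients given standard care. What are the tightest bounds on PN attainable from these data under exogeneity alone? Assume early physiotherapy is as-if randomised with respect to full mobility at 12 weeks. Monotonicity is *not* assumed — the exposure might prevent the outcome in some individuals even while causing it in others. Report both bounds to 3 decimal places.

0.619 ≤ PN ≤ 0.946

p₁ = 0.754, p₀ = 0.287.
Under exogeneity alone the bounds on PN are max{0,(p₁−p₀)/p₁} ≤ PN ≤ min{1,(1−p₀)/p₁}.
  lower = (p₁ − p₀)/p₁ = 0.467 / 0.754 ≈ 0.6194
  upper = min{1, (1 − p₀)/p₁} = 0.713 / 0.754 ≈ 0.9456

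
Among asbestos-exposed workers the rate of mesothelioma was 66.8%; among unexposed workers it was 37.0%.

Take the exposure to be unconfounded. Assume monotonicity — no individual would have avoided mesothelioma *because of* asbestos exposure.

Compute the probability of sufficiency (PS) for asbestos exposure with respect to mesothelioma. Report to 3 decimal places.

p₁ = 0.668, p₀ = 0.37.
Under exogeneity and monotonicity, PS = (p₁ − p₀) / (1 − p₀).
PS = (0.668 − 0.37) / (1 − 0.37) = 0.298 / 0.63 ≈ 0.4730

PS ≈ 0.473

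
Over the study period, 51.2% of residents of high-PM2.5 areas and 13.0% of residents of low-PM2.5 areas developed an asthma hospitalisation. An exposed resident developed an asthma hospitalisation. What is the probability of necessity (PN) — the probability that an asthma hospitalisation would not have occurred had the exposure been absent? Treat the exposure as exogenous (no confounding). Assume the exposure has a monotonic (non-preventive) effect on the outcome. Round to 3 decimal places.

PN ≈ 0.746

p₁ = 0.512, p₀ = 0.13.
Under exogeneity and monotonicity, PN = (p₁ − p₀) / p₁.
PN = (0.512 − 0.13) / 0.512 = 0.382 / 0.512 ≈ 0.7461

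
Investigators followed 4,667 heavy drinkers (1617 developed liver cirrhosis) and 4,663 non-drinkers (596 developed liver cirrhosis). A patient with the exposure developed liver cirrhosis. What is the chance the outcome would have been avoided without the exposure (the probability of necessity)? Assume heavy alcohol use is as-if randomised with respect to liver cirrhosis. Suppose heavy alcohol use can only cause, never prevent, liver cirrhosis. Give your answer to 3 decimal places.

PN ≈ 0.631

p₁ = P(outcome | exposed) = 1617/4667 = 0.34648
p₀ = P(outcome | unexposed) = 596/4663 = 0.12781
Under exogeneity and monotonicity, PN = (p₁ − p₀) / p₁.
PN = (0.34648 − 0.12781) / 0.34648 = 0.21866 / 0.34648 ≈ 0.6311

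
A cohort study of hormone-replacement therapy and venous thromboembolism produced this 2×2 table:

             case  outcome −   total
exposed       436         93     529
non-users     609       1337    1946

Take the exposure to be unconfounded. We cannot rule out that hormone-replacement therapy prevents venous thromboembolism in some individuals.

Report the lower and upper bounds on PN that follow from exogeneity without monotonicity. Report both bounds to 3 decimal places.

0.620 ≤ PN ≤ 0.834

p₁ = P(outcome | exposed) = 436/529 = 0.8242
p₀ = P(outcome | unexposed) = 609/1946 = 0.31295
Under exogeneity alone the bounds on PN are max{0,(p₁−p₀)/p₁} ≤ PN ≤ min{1,(1−p₀)/p₁}.
  lower = (p₁ − p₀)/p₁ = 0.51125 / 0.8242 ≈ 0.6203
  upper = min{1, (1 − p₀)/p₁} = 0.68705 / 0.8242 ≈ 0.8336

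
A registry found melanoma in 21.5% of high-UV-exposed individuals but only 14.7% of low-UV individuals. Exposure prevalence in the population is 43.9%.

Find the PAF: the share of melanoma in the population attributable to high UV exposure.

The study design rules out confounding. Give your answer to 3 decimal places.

PAF ≈ 0.169

p₁ = 0.215, p₀ = 0.147.
Overall risk P(Y=1) = π·p₁ + (1−π)·p₀ = 0.439×0.215 + 0.561×0.147 = 0.17685.
Under exogeneity, PAF = [P(Y=1) − p₀] / P(Y=1).
PAF = (0.17685 − 0.147) / 0.17685 ≈ 0.1688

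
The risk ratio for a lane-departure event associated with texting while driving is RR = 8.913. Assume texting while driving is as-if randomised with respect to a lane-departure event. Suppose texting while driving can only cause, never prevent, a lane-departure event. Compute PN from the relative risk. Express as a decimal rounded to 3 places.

PN ≈ 0.888

Under exogeneity and monotonicity, PN = (RR − 1) / RR = 1 − 1/RR.
PN = (8.913 − 1) / 8.913 = 7.913 / 8.913 ≈ 0.8878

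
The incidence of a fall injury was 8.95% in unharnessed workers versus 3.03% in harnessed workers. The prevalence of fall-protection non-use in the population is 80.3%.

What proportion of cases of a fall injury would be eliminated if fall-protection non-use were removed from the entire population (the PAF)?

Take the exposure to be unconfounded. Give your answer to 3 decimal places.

PAF ≈ 0.611

p₁ = 0.0895, p₀ = 0.0303.
Overall risk P(Y=1) = π·p₁ + (1−π)·p₀ = 0.803×0.0895 + 0.197×0.0303 = 0.077838.
Under exogeneity, PAF = [P(Y=1) − p₀] / P(Y=1).
PAF = (0.077838 − 0.0303) / 0.077838 ≈ 0.6107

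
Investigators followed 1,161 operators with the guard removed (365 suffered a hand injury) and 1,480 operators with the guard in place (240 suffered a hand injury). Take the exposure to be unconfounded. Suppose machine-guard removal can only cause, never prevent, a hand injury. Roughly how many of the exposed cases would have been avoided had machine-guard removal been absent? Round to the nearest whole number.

about 177 cases

p₁ = P(outcome | exposed) = 365/1161 = 0.31438
p₀ = P(outcome | unexposed) = 240/1480 = 0.16216
PN = (p₁ − p₀)/p₁ = (0.31438 − 0.16216) / 0.31438 ≈ 0.48419.
Attributable cases ≈ PN × (exposed cases) = 0.48419 × 365 ≈ 176.73.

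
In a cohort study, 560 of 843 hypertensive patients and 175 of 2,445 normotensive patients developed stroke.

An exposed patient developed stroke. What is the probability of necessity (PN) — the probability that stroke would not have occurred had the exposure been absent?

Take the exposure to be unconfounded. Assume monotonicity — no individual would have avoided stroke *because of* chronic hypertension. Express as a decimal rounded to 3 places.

p₁ = P(outcome | exposed) = 560/843 = 0.66429
p₀ = P(outcome | unexposed) = 175/2445 = 0.071575
Under exogeneity and monotonicity, PN = (p₁ − p₀) / p₁.
PN = (0.66429 − 0.071575) / 0.66429 = 0.59272 / 0.66429 ≈ 0.8923

PN ≈ 0.892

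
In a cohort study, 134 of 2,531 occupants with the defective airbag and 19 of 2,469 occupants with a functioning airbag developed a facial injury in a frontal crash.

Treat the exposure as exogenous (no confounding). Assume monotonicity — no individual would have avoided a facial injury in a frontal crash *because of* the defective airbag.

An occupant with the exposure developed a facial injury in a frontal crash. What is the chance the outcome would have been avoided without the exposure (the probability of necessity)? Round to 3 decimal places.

p₁ = P(outcome | exposed) = 134/2531 = 0.052944
p₀ = P(outcome | unexposed) = 19/2469 = 0.0076954
Under exogeneity and monotonicity, PN = (p₁ − p₀) / p₁.
PN = (0.052944 − 0.0076954) / 0.052944 = 0.045248 / 0.052944 ≈ 0.8546

PN ≈ 0.855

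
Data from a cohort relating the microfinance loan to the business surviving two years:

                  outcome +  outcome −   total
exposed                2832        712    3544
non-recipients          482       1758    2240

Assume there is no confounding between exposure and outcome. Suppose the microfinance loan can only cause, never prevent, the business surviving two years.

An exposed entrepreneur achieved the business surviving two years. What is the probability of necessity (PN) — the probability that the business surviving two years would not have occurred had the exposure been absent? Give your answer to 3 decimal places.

PN ≈ 0.731

p₁ = P(outcome | exposed) = 2832/3544 = 0.7991
p₀ = P(outcome | unexposed) = 482/2240 = 0.21518
Under exogeneity and monotonicity, PN = (p₁ − p₀) / p₁.
PN = (0.7991 − 0.21518) / 0.7991 = 0.58392 / 0.7991 ≈ 0.7307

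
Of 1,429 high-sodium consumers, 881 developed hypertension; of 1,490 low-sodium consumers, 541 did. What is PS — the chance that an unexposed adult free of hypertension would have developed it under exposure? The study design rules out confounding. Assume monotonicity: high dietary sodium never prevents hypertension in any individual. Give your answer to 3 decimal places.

PS ≈ 0.398

p₁ = P(outcome | exposed) = 881/1429 = 0.61652
p₀ = P(outcome | unexposed) = 541/1490 = 0.36309
Under exogeneity and monotonicity, PS = (p₁ − p₀) / (1 − p₀).
PS = (0.61652 − 0.36309) / (1 − 0.36309) = 0.25343 / 0.63691 ≈ 0.3979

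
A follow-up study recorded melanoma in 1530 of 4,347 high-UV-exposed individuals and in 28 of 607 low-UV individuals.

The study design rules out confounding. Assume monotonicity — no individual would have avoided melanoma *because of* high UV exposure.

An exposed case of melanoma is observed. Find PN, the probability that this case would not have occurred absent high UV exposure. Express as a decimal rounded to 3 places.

PN ≈ 0.869

p₁ = P(outcome | exposed) = 1530/4347 = 0.35197
p₀ = P(outcome | unexposed) = 28/607 = 0.046129
Under exogeneity and monotonicity, PN = (p₁ − p₀) / p₁.
PN = (0.35197 − 0.046129) / 0.35197 = 0.30584 / 0.35197 ≈ 0.8689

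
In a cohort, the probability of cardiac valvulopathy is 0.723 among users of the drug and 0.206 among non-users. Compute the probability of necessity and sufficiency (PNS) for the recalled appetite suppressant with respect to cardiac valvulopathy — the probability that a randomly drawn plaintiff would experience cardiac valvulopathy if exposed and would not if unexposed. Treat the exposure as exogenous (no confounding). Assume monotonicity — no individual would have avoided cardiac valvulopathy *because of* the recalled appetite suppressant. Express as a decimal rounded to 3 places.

PNS ≈ 0.517

Let p₁ = 0.723, p₀ = 0.206.
Under exogeneity and monotonicity, PNS = p₁ − p₀.
PNS = 0.723 − 0.206 = 0.517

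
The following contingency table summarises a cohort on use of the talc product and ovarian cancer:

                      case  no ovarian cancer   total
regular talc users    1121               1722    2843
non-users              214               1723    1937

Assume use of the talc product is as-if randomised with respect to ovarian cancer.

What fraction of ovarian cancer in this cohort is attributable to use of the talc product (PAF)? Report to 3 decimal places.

p₁ = P(outcome | exposed) = 1121/2843 = 0.3943
p₀ = P(outcome | unexposed) = 214/1937 = 0.11048
Exposure prevalence π = 2843/4780 = 0.59477; overall risk P(Y=1) = 0.27929.
Under exogeneity, PAF = [P(Y=1) − p₀]/P(Y=1).
PAF = (0.27929 − 0.11048) / 0.27929 ≈ 0.6044

PAF ≈ 0.604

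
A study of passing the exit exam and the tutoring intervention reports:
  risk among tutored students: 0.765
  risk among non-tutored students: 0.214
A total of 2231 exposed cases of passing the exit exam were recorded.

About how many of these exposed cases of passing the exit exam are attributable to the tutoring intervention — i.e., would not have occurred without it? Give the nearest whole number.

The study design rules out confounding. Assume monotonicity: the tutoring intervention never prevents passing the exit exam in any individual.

about 1607 cases

Let p₁ = 0.765, p₀ = 0.214.
PN = (p₁ − p₀)/p₁ = (0.765 − 0.214) / 0.765 ≈ 0.72026.
Attributable cases ≈ PN × (exposed cases) = 0.72026 × 2231 ≈ 1606.90.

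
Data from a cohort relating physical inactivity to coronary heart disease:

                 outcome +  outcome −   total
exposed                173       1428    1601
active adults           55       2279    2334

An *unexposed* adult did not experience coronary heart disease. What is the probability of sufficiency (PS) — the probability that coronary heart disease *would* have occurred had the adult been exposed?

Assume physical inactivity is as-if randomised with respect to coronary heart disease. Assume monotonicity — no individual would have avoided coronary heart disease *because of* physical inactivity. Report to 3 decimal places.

PS ≈ 0.087

p₁ = P(outcome | exposed) = 173/1601 = 0.10806
p₀ = P(outcome | unexposed) = 55/2334 = 0.023565
Under exogeneity and monotonicity, PS = (p₁ − p₀) / (1 − p₀).
PS = (0.10806 − 0.023565) / (1 − 0.023565) = 0.084493 / 0.97644 ≈ 0.0865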